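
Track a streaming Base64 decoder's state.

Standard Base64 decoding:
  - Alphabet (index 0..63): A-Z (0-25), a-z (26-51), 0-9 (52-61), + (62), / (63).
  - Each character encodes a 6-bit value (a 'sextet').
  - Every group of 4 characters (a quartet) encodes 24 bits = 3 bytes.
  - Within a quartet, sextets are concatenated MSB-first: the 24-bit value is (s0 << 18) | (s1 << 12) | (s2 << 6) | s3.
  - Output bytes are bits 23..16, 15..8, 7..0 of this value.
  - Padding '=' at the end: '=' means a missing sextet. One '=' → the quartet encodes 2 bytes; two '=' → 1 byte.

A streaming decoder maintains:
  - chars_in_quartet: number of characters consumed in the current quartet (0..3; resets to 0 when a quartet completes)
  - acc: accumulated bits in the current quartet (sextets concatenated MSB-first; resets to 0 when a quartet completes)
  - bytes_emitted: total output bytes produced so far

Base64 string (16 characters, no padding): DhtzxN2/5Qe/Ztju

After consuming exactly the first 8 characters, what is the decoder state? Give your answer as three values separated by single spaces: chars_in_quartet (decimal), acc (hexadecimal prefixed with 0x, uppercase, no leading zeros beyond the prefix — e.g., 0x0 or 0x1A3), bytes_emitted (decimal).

After char 0 ('D'=3): chars_in_quartet=1 acc=0x3 bytes_emitted=0
After char 1 ('h'=33): chars_in_quartet=2 acc=0xE1 bytes_emitted=0
After char 2 ('t'=45): chars_in_quartet=3 acc=0x386D bytes_emitted=0
After char 3 ('z'=51): chars_in_quartet=4 acc=0xE1B73 -> emit 0E 1B 73, reset; bytes_emitted=3
After char 4 ('x'=49): chars_in_quartet=1 acc=0x31 bytes_emitted=3
After char 5 ('N'=13): chars_in_quartet=2 acc=0xC4D bytes_emitted=3
After char 6 ('2'=54): chars_in_quartet=3 acc=0x31376 bytes_emitted=3
After char 7 ('/'=63): chars_in_quartet=4 acc=0xC4DDBF -> emit C4 DD BF, reset; bytes_emitted=6

Answer: 0 0x0 6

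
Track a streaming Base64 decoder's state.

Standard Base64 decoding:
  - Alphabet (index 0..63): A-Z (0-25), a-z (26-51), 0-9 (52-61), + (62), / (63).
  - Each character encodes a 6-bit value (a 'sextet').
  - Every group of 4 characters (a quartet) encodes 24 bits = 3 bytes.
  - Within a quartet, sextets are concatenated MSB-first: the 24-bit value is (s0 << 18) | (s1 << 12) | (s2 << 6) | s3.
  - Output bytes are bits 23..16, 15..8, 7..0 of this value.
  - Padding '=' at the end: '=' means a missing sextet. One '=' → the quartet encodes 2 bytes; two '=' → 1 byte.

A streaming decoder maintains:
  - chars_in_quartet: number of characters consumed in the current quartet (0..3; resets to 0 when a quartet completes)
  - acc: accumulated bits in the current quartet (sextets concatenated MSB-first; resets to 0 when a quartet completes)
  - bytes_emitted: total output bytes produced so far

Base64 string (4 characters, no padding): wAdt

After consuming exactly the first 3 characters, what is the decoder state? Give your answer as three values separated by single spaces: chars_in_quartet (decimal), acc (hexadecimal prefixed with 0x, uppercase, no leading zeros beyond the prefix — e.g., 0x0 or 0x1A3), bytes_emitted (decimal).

Answer: 3 0x3001D 0

Derivation:
After char 0 ('w'=48): chars_in_quartet=1 acc=0x30 bytes_emitted=0
After char 1 ('A'=0): chars_in_quartet=2 acc=0xC00 bytes_emitted=0
After char 2 ('d'=29): chars_in_quartet=3 acc=0x3001D bytes_emitted=0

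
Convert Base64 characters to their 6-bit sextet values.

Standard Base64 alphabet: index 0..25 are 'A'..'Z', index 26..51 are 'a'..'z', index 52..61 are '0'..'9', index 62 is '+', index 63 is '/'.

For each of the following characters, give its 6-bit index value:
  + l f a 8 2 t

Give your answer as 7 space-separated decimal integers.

'+': index 62
'l': a..z range, 26 + ord('l') − ord('a') = 37
'f': a..z range, 26 + ord('f') − ord('a') = 31
'a': a..z range, 26 + ord('a') − ord('a') = 26
'8': 0..9 range, 52 + ord('8') − ord('0') = 60
'2': 0..9 range, 52 + ord('2') − ord('0') = 54
't': a..z range, 26 + ord('t') − ord('a') = 45

Answer: 62 37 31 26 60 54 45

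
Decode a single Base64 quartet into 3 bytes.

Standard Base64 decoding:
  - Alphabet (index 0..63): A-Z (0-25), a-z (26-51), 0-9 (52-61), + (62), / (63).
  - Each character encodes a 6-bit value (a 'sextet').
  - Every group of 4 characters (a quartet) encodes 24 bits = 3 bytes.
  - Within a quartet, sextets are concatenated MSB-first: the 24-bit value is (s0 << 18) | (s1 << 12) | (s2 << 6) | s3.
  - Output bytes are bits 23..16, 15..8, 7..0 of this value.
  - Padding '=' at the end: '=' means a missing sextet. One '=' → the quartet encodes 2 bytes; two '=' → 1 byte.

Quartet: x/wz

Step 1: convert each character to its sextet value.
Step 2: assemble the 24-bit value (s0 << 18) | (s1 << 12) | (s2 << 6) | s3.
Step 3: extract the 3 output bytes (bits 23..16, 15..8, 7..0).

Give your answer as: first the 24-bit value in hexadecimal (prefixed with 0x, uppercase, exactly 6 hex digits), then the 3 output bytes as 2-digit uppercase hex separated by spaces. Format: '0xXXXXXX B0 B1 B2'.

Answer: 0xC7FC33 C7 FC 33

Derivation:
Sextets: x=49, /=63, w=48, z=51
24-bit: (49<<18) | (63<<12) | (48<<6) | 51
      = 0xC40000 | 0x03F000 | 0x000C00 | 0x000033
      = 0xC7FC33
Bytes: (v>>16)&0xFF=C7, (v>>8)&0xFF=FC, v&0xFF=33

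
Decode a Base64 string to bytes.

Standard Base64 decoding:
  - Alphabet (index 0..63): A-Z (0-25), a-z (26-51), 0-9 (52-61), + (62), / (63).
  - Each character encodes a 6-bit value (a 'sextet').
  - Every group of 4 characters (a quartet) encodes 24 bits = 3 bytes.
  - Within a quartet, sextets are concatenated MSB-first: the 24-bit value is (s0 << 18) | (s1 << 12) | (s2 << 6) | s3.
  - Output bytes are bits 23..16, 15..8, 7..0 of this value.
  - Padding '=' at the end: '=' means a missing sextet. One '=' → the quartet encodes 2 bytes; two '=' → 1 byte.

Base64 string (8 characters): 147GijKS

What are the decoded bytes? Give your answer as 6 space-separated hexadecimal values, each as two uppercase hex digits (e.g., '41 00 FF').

After char 0 ('1'=53): chars_in_quartet=1 acc=0x35 bytes_emitted=0
After char 1 ('4'=56): chars_in_quartet=2 acc=0xD78 bytes_emitted=0
After char 2 ('7'=59): chars_in_quartet=3 acc=0x35E3B bytes_emitted=0
After char 3 ('G'=6): chars_in_quartet=4 acc=0xD78EC6 -> emit D7 8E C6, reset; bytes_emitted=3
After char 4 ('i'=34): chars_in_quartet=1 acc=0x22 bytes_emitted=3
After char 5 ('j'=35): chars_in_quartet=2 acc=0x8A3 bytes_emitted=3
After char 6 ('K'=10): chars_in_quartet=3 acc=0x228CA bytes_emitted=3
After char 7 ('S'=18): chars_in_quartet=4 acc=0x8A3292 -> emit 8A 32 92, reset; bytes_emitted=6

Answer: D7 8E C6 8A 32 92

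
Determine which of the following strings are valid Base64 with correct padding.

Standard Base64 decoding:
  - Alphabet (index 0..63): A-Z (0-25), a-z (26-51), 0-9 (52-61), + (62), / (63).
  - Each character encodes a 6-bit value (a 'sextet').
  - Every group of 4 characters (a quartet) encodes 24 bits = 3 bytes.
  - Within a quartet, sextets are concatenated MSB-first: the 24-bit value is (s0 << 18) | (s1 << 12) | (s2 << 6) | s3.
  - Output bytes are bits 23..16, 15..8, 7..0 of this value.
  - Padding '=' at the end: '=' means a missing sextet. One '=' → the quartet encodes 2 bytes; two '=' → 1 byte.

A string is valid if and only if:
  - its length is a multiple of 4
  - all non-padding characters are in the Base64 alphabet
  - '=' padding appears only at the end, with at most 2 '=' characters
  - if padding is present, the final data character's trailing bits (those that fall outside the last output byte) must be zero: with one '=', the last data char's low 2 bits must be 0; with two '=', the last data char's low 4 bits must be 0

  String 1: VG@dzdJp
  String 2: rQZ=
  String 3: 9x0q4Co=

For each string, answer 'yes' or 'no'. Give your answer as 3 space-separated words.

String 1: 'VG@dzdJp' → invalid (bad char(s): ['@'])
String 2: 'rQZ=' → invalid (bad trailing bits)
String 3: '9x0q4Co=' → valid

Answer: no no yes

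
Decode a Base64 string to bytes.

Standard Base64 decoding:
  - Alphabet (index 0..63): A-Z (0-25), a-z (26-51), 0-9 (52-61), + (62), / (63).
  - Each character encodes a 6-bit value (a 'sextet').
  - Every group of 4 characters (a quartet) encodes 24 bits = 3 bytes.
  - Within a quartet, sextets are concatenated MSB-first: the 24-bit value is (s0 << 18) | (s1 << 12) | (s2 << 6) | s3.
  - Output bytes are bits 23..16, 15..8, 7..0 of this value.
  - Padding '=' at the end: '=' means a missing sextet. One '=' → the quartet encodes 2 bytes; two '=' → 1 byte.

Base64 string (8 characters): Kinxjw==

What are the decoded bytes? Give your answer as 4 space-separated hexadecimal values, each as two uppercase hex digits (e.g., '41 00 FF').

Answer: 2A 29 F1 8F

Derivation:
After char 0 ('K'=10): chars_in_quartet=1 acc=0xA bytes_emitted=0
After char 1 ('i'=34): chars_in_quartet=2 acc=0x2A2 bytes_emitted=0
After char 2 ('n'=39): chars_in_quartet=3 acc=0xA8A7 bytes_emitted=0
After char 3 ('x'=49): chars_in_quartet=4 acc=0x2A29F1 -> emit 2A 29 F1, reset; bytes_emitted=3
After char 4 ('j'=35): chars_in_quartet=1 acc=0x23 bytes_emitted=3
After char 5 ('w'=48): chars_in_quartet=2 acc=0x8F0 bytes_emitted=3
Padding '==': partial quartet acc=0x8F0 -> emit 8F; bytes_emitted=4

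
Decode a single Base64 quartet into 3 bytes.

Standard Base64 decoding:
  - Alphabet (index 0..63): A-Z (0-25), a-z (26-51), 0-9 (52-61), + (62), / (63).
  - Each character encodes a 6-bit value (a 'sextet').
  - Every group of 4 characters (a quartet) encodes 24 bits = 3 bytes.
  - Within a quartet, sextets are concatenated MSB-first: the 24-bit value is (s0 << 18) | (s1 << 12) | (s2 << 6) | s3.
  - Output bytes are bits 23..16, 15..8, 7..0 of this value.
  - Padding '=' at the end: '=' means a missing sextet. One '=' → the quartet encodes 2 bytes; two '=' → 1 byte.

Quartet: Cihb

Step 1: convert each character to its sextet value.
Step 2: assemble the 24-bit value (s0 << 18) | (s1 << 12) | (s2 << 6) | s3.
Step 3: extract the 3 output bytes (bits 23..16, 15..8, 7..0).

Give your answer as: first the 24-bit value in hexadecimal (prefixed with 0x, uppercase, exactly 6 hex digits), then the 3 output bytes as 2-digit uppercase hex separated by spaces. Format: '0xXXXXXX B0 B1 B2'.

Answer: 0x0A285B 0A 28 5B

Derivation:
Sextets: C=2, i=34, h=33, b=27
24-bit: (2<<18) | (34<<12) | (33<<6) | 27
      = 0x080000 | 0x022000 | 0x000840 | 0x00001B
      = 0x0A285B
Bytes: (v>>16)&0xFF=0A, (v>>8)&0xFF=28, v&0xFF=5B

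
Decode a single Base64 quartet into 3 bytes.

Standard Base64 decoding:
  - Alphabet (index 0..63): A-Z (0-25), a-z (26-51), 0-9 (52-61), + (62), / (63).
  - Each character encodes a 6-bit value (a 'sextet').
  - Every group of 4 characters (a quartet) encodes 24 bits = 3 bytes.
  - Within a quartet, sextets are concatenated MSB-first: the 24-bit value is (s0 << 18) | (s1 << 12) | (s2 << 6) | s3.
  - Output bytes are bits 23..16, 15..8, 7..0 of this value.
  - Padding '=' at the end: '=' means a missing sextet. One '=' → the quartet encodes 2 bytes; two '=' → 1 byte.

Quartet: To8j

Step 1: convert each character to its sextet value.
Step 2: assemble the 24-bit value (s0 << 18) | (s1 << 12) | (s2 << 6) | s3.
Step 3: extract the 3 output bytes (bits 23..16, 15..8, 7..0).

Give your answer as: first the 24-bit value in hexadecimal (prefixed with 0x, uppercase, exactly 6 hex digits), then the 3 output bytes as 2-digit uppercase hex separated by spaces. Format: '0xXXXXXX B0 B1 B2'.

Sextets: T=19, o=40, 8=60, j=35
24-bit: (19<<18) | (40<<12) | (60<<6) | 35
      = 0x4C0000 | 0x028000 | 0x000F00 | 0x000023
      = 0x4E8F23
Bytes: (v>>16)&0xFF=4E, (v>>8)&0xFF=8F, v&0xFF=23

Answer: 0x4E8F23 4E 8F 23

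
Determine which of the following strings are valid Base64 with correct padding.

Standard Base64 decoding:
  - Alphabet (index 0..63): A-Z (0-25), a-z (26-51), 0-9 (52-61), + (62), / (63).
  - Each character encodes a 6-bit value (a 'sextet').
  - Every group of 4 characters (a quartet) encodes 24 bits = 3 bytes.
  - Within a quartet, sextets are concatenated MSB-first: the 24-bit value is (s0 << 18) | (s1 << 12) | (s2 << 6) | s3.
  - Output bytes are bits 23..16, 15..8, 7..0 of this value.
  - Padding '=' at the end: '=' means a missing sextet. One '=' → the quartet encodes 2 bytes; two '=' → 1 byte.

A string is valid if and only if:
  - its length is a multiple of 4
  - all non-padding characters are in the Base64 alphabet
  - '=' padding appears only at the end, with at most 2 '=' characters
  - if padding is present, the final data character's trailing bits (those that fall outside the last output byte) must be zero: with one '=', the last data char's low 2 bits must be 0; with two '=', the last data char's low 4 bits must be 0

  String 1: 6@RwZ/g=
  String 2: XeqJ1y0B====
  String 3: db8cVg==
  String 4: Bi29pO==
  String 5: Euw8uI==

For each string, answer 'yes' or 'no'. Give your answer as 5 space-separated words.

Answer: no no yes no no

Derivation:
String 1: '6@RwZ/g=' → invalid (bad char(s): ['@'])
String 2: 'XeqJ1y0B====' → invalid (4 pad chars (max 2))
String 3: 'db8cVg==' → valid
String 4: 'Bi29pO==' → invalid (bad trailing bits)
String 5: 'Euw8uI==' → invalid (bad trailing bits)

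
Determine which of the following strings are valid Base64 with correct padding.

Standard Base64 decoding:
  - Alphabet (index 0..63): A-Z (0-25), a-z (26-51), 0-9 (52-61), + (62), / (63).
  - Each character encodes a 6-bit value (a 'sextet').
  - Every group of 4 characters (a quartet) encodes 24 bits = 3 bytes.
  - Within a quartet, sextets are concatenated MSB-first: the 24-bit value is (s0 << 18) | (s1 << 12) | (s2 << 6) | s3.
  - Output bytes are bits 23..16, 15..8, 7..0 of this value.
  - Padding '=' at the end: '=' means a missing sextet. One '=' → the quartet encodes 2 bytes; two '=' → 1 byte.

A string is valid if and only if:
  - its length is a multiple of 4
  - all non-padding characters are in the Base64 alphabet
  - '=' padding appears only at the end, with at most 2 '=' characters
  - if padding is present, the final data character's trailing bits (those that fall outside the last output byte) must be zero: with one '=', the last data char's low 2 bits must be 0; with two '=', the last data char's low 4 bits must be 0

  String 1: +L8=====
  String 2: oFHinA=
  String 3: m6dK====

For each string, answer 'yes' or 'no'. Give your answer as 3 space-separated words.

Answer: no no no

Derivation:
String 1: '+L8=====' → invalid (5 pad chars (max 2))
String 2: 'oFHinA=' → invalid (len=7 not mult of 4)
String 3: 'm6dK====' → invalid (4 pad chars (max 2))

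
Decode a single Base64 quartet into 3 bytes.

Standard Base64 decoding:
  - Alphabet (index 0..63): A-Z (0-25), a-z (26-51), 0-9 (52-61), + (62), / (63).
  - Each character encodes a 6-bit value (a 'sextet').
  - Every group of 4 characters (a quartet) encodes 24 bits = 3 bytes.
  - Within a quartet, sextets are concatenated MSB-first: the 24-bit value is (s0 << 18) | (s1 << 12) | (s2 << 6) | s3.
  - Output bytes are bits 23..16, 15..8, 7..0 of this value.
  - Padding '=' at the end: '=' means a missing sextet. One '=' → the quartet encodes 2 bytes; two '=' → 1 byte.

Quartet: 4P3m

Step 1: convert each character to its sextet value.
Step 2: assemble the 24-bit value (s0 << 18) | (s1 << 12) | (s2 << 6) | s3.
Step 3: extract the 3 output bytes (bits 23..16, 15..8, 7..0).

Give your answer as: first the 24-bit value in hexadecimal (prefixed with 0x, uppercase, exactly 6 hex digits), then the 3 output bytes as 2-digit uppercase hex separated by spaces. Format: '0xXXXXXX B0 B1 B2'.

Sextets: 4=56, P=15, 3=55, m=38
24-bit: (56<<18) | (15<<12) | (55<<6) | 38
      = 0xE00000 | 0x00F000 | 0x000DC0 | 0x000026
      = 0xE0FDE6
Bytes: (v>>16)&0xFF=E0, (v>>8)&0xFF=FD, v&0xFF=E6

Answer: 0xE0FDE6 E0 FD E6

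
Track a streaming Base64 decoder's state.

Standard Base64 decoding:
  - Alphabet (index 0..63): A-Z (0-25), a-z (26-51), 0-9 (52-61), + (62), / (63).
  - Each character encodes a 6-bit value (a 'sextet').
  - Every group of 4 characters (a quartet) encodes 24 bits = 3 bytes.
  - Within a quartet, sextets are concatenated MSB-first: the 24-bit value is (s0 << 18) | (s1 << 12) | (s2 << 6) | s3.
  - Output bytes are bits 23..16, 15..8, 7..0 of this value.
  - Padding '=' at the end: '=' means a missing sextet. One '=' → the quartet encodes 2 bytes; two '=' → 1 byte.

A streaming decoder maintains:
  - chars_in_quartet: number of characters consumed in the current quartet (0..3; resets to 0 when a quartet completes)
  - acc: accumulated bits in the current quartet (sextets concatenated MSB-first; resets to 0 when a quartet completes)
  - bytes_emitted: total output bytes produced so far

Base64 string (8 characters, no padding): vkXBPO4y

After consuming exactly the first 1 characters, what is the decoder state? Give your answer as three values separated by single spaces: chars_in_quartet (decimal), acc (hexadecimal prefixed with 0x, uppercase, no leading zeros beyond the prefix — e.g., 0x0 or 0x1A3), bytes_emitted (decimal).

Answer: 1 0x2F 0

Derivation:
After char 0 ('v'=47): chars_in_quartet=1 acc=0x2F bytes_emitted=0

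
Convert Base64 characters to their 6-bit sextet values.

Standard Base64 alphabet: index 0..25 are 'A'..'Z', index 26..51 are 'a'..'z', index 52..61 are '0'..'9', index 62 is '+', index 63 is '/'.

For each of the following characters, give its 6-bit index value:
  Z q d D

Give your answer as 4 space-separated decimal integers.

'Z': A..Z range, ord('Z') − ord('A') = 25
'q': a..z range, 26 + ord('q') − ord('a') = 42
'd': a..z range, 26 + ord('d') − ord('a') = 29
'D': A..Z range, ord('D') − ord('A') = 3

Answer: 25 42 29 3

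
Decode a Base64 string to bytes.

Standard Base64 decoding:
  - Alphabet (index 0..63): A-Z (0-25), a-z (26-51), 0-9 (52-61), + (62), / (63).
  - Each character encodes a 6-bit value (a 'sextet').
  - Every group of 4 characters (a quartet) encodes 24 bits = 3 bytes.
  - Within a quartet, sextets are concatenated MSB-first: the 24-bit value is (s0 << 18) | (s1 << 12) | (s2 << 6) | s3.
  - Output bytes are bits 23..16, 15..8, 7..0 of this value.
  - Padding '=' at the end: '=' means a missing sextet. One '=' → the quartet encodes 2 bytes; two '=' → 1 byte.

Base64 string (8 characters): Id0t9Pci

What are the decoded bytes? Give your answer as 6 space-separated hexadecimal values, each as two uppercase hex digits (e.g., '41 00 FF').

Answer: 21 DD 2D F4 F7 22

Derivation:
After char 0 ('I'=8): chars_in_quartet=1 acc=0x8 bytes_emitted=0
After char 1 ('d'=29): chars_in_quartet=2 acc=0x21D bytes_emitted=0
After char 2 ('0'=52): chars_in_quartet=3 acc=0x8774 bytes_emitted=0
After char 3 ('t'=45): chars_in_quartet=4 acc=0x21DD2D -> emit 21 DD 2D, reset; bytes_emitted=3
After char 4 ('9'=61): chars_in_quartet=1 acc=0x3D bytes_emitted=3
After char 5 ('P'=15): chars_in_quartet=2 acc=0xF4F bytes_emitted=3
After char 6 ('c'=28): chars_in_quartet=3 acc=0x3D3DC bytes_emitted=3
After char 7 ('i'=34): chars_in_quartet=4 acc=0xF4F722 -> emit F4 F7 22, reset; bytes_emitted=6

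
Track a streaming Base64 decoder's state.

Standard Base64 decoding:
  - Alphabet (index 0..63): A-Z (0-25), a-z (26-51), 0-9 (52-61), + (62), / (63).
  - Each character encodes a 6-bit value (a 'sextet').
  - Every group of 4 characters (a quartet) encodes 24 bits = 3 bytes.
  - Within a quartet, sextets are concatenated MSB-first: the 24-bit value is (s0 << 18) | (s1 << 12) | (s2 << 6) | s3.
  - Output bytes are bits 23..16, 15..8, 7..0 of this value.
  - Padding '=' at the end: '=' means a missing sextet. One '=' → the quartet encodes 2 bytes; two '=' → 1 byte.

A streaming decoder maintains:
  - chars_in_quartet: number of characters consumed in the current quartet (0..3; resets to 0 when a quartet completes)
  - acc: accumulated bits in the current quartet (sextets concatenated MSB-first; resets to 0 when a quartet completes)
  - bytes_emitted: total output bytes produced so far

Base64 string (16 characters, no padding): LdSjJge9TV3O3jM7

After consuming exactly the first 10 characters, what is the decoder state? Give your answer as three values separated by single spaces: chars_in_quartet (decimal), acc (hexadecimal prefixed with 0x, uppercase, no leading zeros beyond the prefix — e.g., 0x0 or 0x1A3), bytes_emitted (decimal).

Answer: 2 0x4D5 6

Derivation:
After char 0 ('L'=11): chars_in_quartet=1 acc=0xB bytes_emitted=0
After char 1 ('d'=29): chars_in_quartet=2 acc=0x2DD bytes_emitted=0
After char 2 ('S'=18): chars_in_quartet=3 acc=0xB752 bytes_emitted=0
After char 3 ('j'=35): chars_in_quartet=4 acc=0x2DD4A3 -> emit 2D D4 A3, reset; bytes_emitted=3
After char 4 ('J'=9): chars_in_quartet=1 acc=0x9 bytes_emitted=3
After char 5 ('g'=32): chars_in_quartet=2 acc=0x260 bytes_emitted=3
After char 6 ('e'=30): chars_in_quartet=3 acc=0x981E bytes_emitted=3
After char 7 ('9'=61): chars_in_quartet=4 acc=0x2607BD -> emit 26 07 BD, reset; bytes_emitted=6
After char 8 ('T'=19): chars_in_quartet=1 acc=0x13 bytes_emitted=6
After char 9 ('V'=21): chars_in_quartet=2 acc=0x4D5 bytes_emitted=6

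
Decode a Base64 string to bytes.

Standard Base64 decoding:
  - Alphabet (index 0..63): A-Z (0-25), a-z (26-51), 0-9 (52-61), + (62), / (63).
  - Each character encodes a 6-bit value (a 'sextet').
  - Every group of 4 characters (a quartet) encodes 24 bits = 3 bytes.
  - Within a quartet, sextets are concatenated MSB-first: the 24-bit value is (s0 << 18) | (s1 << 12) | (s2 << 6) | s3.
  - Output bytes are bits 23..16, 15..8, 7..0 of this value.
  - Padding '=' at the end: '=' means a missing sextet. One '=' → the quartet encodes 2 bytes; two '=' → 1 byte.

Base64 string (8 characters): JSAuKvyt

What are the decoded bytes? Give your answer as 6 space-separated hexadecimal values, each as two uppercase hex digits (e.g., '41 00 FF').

Answer: 25 20 2E 2A FC AD

Derivation:
After char 0 ('J'=9): chars_in_quartet=1 acc=0x9 bytes_emitted=0
After char 1 ('S'=18): chars_in_quartet=2 acc=0x252 bytes_emitted=0
After char 2 ('A'=0): chars_in_quartet=3 acc=0x9480 bytes_emitted=0
After char 3 ('u'=46): chars_in_quartet=4 acc=0x25202E -> emit 25 20 2E, reset; bytes_emitted=3
After char 4 ('K'=10): chars_in_quartet=1 acc=0xA bytes_emitted=3
After char 5 ('v'=47): chars_in_quartet=2 acc=0x2AF bytes_emitted=3
After char 6 ('y'=50): chars_in_quartet=3 acc=0xABF2 bytes_emitted=3
After char 7 ('t'=45): chars_in_quartet=4 acc=0x2AFCAD -> emit 2A FC AD, reset; bytes_emitted=6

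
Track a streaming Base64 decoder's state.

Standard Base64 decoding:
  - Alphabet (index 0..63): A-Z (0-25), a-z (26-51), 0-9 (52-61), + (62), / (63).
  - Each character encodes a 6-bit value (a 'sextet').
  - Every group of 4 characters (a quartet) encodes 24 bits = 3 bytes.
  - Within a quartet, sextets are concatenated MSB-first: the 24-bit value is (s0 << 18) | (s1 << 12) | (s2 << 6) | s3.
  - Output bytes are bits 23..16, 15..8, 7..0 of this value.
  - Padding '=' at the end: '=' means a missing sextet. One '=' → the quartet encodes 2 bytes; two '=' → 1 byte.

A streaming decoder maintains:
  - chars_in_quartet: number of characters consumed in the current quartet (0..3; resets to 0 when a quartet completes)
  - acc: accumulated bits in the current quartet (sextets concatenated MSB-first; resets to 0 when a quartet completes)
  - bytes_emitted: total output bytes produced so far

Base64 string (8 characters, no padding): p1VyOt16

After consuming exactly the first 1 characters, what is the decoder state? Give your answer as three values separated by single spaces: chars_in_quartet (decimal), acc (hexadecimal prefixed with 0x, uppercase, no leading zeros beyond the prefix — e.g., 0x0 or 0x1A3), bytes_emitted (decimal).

After char 0 ('p'=41): chars_in_quartet=1 acc=0x29 bytes_emitted=0

Answer: 1 0x29 0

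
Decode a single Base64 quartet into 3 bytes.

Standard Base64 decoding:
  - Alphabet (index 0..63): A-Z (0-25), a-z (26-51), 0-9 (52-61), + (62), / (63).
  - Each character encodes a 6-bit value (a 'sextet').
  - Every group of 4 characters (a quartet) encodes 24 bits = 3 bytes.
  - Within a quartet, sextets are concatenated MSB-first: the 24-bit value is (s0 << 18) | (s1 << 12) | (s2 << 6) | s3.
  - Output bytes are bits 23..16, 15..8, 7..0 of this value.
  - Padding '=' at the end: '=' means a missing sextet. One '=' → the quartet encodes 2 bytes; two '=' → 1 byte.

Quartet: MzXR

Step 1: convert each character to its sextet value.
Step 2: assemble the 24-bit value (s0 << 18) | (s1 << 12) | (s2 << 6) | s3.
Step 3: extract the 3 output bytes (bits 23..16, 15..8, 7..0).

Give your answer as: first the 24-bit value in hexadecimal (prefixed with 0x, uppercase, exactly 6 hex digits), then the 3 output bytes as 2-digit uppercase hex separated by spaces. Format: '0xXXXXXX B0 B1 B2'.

Sextets: M=12, z=51, X=23, R=17
24-bit: (12<<18) | (51<<12) | (23<<6) | 17
      = 0x300000 | 0x033000 | 0x0005C0 | 0x000011
      = 0x3335D1
Bytes: (v>>16)&0xFF=33, (v>>8)&0xFF=35, v&0xFF=D1

Answer: 0x3335D1 33 35 D1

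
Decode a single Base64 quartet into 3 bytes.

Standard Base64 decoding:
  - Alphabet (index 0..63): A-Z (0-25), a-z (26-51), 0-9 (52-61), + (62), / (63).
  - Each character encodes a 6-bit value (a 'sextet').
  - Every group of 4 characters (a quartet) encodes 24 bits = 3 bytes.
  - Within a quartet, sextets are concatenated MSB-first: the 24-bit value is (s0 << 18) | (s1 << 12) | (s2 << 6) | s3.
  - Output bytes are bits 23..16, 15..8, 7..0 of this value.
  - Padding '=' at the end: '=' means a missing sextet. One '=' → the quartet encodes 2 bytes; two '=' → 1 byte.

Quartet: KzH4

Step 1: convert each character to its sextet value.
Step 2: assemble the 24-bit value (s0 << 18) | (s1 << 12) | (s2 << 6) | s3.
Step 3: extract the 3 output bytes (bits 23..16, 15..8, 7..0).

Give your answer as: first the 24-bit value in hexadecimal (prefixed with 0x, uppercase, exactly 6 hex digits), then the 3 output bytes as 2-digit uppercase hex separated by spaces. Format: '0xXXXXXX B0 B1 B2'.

Answer: 0x2B31F8 2B 31 F8

Derivation:
Sextets: K=10, z=51, H=7, 4=56
24-bit: (10<<18) | (51<<12) | (7<<6) | 56
      = 0x280000 | 0x033000 | 0x0001C0 | 0x000038
      = 0x2B31F8
Bytes: (v>>16)&0xFF=2B, (v>>8)&0xFF=31, v&0xFF=F8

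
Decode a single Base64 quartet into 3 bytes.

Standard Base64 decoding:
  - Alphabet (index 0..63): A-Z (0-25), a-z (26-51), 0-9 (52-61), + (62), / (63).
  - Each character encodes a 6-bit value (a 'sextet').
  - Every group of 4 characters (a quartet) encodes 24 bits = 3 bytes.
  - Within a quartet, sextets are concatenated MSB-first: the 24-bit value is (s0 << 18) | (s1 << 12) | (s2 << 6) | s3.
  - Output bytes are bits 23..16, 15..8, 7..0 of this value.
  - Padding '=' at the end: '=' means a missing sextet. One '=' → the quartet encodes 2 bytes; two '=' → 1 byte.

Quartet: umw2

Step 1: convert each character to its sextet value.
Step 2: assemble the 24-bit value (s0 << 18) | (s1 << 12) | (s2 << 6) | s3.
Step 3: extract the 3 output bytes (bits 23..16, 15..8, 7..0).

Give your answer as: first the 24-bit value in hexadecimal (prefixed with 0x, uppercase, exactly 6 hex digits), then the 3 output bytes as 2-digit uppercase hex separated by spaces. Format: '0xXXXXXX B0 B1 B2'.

Answer: 0xBA6C36 BA 6C 36

Derivation:
Sextets: u=46, m=38, w=48, 2=54
24-bit: (46<<18) | (38<<12) | (48<<6) | 54
      = 0xB80000 | 0x026000 | 0x000C00 | 0x000036
      = 0xBA6C36
Bytes: (v>>16)&0xFF=BA, (v>>8)&0xFF=6C, v&0xFF=36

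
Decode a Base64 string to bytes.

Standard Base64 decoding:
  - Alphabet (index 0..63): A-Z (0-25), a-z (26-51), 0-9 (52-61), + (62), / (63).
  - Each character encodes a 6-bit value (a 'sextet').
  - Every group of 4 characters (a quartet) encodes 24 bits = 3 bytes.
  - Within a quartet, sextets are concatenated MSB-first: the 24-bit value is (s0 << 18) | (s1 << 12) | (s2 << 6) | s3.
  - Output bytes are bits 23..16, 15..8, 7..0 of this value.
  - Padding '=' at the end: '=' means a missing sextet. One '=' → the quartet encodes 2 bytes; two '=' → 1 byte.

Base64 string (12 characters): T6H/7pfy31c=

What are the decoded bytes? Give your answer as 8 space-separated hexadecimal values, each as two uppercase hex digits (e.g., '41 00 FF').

Answer: 4F A1 FF EE 97 F2 DF 57

Derivation:
After char 0 ('T'=19): chars_in_quartet=1 acc=0x13 bytes_emitted=0
After char 1 ('6'=58): chars_in_quartet=2 acc=0x4FA bytes_emitted=0
After char 2 ('H'=7): chars_in_quartet=3 acc=0x13E87 bytes_emitted=0
After char 3 ('/'=63): chars_in_quartet=4 acc=0x4FA1FF -> emit 4F A1 FF, reset; bytes_emitted=3
After char 4 ('7'=59): chars_in_quartet=1 acc=0x3B bytes_emitted=3
After char 5 ('p'=41): chars_in_quartet=2 acc=0xEE9 bytes_emitted=3
After char 6 ('f'=31): chars_in_quartet=3 acc=0x3BA5F bytes_emitted=3
After char 7 ('y'=50): chars_in_quartet=4 acc=0xEE97F2 -> emit EE 97 F2, reset; bytes_emitted=6
After char 8 ('3'=55): chars_in_quartet=1 acc=0x37 bytes_emitted=6
After char 9 ('1'=53): chars_in_quartet=2 acc=0xDF5 bytes_emitted=6
After char 10 ('c'=28): chars_in_quartet=3 acc=0x37D5C bytes_emitted=6
Padding '=': partial quartet acc=0x37D5C -> emit DF 57; bytes_emitted=8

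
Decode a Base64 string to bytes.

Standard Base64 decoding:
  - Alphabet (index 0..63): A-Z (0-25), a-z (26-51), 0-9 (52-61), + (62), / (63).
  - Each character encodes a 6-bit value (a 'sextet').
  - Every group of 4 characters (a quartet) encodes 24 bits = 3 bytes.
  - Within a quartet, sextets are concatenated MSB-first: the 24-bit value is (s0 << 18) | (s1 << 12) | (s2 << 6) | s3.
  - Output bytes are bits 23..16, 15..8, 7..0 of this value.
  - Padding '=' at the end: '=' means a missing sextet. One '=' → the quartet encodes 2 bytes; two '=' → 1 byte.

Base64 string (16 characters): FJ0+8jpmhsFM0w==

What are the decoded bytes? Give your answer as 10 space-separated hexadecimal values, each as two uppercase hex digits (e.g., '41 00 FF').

After char 0 ('F'=5): chars_in_quartet=1 acc=0x5 bytes_emitted=0
After char 1 ('J'=9): chars_in_quartet=2 acc=0x149 bytes_emitted=0
After char 2 ('0'=52): chars_in_quartet=3 acc=0x5274 bytes_emitted=0
After char 3 ('+'=62): chars_in_quartet=4 acc=0x149D3E -> emit 14 9D 3E, reset; bytes_emitted=3
After char 4 ('8'=60): chars_in_quartet=1 acc=0x3C bytes_emitted=3
After char 5 ('j'=35): chars_in_quartet=2 acc=0xF23 bytes_emitted=3
After char 6 ('p'=41): chars_in_quartet=3 acc=0x3C8E9 bytes_emitted=3
After char 7 ('m'=38): chars_in_quartet=4 acc=0xF23A66 -> emit F2 3A 66, reset; bytes_emitted=6
After char 8 ('h'=33): chars_in_quartet=1 acc=0x21 bytes_emitted=6
After char 9 ('s'=44): chars_in_quartet=2 acc=0x86C bytes_emitted=6
After char 10 ('F'=5): chars_in_quartet=3 acc=0x21B05 bytes_emitted=6
After char 11 ('M'=12): chars_in_quartet=4 acc=0x86C14C -> emit 86 C1 4C, reset; bytes_emitted=9
After char 12 ('0'=52): chars_in_quartet=1 acc=0x34 bytes_emitted=9
After char 13 ('w'=48): chars_in_quartet=2 acc=0xD30 bytes_emitted=9
Padding '==': partial quartet acc=0xD30 -> emit D3; bytes_emitted=10

Answer: 14 9D 3E F2 3A 66 86 C1 4C D3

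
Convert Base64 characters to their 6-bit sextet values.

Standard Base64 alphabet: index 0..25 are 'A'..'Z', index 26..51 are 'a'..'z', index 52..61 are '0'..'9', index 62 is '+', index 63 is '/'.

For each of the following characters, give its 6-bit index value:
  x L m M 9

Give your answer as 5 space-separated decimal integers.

Answer: 49 11 38 12 61

Derivation:
'x': a..z range, 26 + ord('x') − ord('a') = 49
'L': A..Z range, ord('L') − ord('A') = 11
'm': a..z range, 26 + ord('m') − ord('a') = 38
'M': A..Z range, ord('M') − ord('A') = 12
'9': 0..9 range, 52 + ord('9') − ord('0') = 61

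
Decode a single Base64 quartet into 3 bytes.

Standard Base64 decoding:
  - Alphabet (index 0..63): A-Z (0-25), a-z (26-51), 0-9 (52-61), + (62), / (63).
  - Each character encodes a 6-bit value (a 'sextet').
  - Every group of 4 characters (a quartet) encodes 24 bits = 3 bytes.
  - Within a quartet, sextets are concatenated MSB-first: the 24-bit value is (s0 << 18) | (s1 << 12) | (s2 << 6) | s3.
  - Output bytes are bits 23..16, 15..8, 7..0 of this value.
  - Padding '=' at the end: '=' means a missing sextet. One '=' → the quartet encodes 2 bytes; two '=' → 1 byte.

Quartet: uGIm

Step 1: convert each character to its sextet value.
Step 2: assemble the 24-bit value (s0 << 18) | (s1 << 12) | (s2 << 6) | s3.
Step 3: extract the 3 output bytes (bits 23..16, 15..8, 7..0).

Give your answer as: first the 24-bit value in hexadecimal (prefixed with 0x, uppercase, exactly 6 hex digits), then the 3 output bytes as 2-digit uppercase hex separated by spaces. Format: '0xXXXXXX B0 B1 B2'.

Answer: 0xB86226 B8 62 26

Derivation:
Sextets: u=46, G=6, I=8, m=38
24-bit: (46<<18) | (6<<12) | (8<<6) | 38
      = 0xB80000 | 0x006000 | 0x000200 | 0x000026
      = 0xB86226
Bytes: (v>>16)&0xFF=B8, (v>>8)&0xFF=62, v&0xFF=26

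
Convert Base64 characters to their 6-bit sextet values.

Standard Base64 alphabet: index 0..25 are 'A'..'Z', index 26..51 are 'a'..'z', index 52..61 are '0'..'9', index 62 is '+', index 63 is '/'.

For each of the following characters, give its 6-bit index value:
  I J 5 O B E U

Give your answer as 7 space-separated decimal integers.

'I': A..Z range, ord('I') − ord('A') = 8
'J': A..Z range, ord('J') − ord('A') = 9
'5': 0..9 range, 52 + ord('5') − ord('0') = 57
'O': A..Z range, ord('O') − ord('A') = 14
'B': A..Z range, ord('B') − ord('A') = 1
'E': A..Z range, ord('E') − ord('A') = 4
'U': A..Z range, ord('U') − ord('A') = 20

Answer: 8 9 57 14 1 4 20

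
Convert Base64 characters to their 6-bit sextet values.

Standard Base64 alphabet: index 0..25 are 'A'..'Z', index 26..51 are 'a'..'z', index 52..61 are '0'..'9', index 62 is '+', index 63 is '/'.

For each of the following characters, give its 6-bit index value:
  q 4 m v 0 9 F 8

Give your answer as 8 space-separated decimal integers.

Answer: 42 56 38 47 52 61 5 60

Derivation:
'q': a..z range, 26 + ord('q') − ord('a') = 42
'4': 0..9 range, 52 + ord('4') − ord('0') = 56
'm': a..z range, 26 + ord('m') − ord('a') = 38
'v': a..z range, 26 + ord('v') − ord('a') = 47
'0': 0..9 range, 52 + ord('0') − ord('0') = 52
'9': 0..9 range, 52 + ord('9') − ord('0') = 61
'F': A..Z range, ord('F') − ord('A') = 5
'8': 0..9 range, 52 + ord('8') − ord('0') = 60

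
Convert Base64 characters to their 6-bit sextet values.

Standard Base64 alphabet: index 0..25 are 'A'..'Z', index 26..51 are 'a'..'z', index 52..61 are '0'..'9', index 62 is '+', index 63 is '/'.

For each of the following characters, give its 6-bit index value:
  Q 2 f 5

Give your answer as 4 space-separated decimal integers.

Answer: 16 54 31 57

Derivation:
'Q': A..Z range, ord('Q') − ord('A') = 16
'2': 0..9 range, 52 + ord('2') − ord('0') = 54
'f': a..z range, 26 + ord('f') − ord('a') = 31
'5': 0..9 range, 52 + ord('5') − ord('0') = 57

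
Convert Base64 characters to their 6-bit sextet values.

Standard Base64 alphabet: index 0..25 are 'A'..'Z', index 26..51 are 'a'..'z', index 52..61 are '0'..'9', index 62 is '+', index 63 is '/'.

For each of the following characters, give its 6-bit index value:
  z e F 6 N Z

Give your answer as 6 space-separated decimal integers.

'z': a..z range, 26 + ord('z') − ord('a') = 51
'e': a..z range, 26 + ord('e') − ord('a') = 30
'F': A..Z range, ord('F') − ord('A') = 5
'6': 0..9 range, 52 + ord('6') − ord('0') = 58
'N': A..Z range, ord('N') − ord('A') = 13
'Z': A..Z range, ord('Z') − ord('A') = 25

Answer: 51 30 5 58 13 25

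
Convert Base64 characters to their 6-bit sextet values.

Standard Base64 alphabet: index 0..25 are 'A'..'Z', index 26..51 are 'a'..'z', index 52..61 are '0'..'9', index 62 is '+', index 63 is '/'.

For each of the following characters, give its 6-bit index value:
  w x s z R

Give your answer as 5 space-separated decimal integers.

Answer: 48 49 44 51 17

Derivation:
'w': a..z range, 26 + ord('w') − ord('a') = 48
'x': a..z range, 26 + ord('x') − ord('a') = 49
's': a..z range, 26 + ord('s') − ord('a') = 44
'z': a..z range, 26 + ord('z') − ord('a') = 51
'R': A..Z range, ord('R') − ord('A') = 17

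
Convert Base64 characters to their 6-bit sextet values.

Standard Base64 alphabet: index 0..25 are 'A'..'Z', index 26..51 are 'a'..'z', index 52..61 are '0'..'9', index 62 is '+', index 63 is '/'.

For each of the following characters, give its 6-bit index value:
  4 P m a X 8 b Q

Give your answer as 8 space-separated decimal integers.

Answer: 56 15 38 26 23 60 27 16

Derivation:
'4': 0..9 range, 52 + ord('4') − ord('0') = 56
'P': A..Z range, ord('P') − ord('A') = 15
'm': a..z range, 26 + ord('m') − ord('a') = 38
'a': a..z range, 26 + ord('a') − ord('a') = 26
'X': A..Z range, ord('X') − ord('A') = 23
'8': 0..9 range, 52 + ord('8') − ord('0') = 60
'b': a..z range, 26 + ord('b') − ord('a') = 27
'Q': A..Z range, ord('Q') − ord('A') = 16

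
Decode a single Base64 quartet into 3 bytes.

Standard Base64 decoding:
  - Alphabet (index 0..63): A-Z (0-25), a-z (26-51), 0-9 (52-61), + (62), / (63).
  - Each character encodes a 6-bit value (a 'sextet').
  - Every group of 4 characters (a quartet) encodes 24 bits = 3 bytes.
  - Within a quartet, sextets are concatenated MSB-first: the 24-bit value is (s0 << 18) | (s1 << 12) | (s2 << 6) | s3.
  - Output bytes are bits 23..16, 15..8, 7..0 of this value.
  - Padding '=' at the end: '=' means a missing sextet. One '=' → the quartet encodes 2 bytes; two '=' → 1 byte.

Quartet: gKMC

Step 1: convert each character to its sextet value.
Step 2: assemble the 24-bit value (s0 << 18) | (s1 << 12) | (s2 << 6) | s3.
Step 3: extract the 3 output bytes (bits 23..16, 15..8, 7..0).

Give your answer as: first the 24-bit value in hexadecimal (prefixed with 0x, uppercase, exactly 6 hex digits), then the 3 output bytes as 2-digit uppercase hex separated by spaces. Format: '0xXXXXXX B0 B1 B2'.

Sextets: g=32, K=10, M=12, C=2
24-bit: (32<<18) | (10<<12) | (12<<6) | 2
      = 0x800000 | 0x00A000 | 0x000300 | 0x000002
      = 0x80A302
Bytes: (v>>16)&0xFF=80, (v>>8)&0xFF=A3, v&0xFF=02

Answer: 0x80A302 80 A3 02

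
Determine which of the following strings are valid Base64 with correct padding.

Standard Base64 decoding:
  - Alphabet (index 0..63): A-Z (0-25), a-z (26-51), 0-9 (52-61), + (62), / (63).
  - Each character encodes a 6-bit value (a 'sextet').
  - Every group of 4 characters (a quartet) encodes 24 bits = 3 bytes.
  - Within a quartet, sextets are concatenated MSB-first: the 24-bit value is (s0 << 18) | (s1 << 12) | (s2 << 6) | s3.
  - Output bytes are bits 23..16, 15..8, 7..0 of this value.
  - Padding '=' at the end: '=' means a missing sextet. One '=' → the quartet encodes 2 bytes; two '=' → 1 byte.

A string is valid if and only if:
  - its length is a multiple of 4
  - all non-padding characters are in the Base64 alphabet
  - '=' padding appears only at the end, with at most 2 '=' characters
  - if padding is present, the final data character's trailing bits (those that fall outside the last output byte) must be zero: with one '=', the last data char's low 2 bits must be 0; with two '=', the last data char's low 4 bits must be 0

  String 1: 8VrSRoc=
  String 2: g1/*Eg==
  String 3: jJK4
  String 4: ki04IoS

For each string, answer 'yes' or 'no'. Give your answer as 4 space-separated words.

Answer: yes no yes no

Derivation:
String 1: '8VrSRoc=' → valid
String 2: 'g1/*Eg==' → invalid (bad char(s): ['*'])
String 3: 'jJK4' → valid
String 4: 'ki04IoS' → invalid (len=7 not mult of 4)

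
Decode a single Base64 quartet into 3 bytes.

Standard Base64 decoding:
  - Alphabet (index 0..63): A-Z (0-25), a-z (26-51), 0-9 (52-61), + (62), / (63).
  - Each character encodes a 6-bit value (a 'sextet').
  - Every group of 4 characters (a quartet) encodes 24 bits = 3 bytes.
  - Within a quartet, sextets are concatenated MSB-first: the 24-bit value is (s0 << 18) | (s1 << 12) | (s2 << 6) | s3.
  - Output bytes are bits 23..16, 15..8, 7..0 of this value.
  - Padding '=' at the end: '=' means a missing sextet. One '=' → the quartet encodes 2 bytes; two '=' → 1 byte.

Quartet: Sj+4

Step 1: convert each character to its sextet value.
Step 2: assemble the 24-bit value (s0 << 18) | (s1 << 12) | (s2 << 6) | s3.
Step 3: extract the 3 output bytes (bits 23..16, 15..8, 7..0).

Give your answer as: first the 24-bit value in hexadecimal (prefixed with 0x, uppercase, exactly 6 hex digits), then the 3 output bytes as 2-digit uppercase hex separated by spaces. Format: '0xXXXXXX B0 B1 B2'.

Sextets: S=18, j=35, +=62, 4=56
24-bit: (18<<18) | (35<<12) | (62<<6) | 56
      = 0x480000 | 0x023000 | 0x000F80 | 0x000038
      = 0x4A3FB8
Bytes: (v>>16)&0xFF=4A, (v>>8)&0xFF=3F, v&0xFF=B8

Answer: 0x4A3FB8 4A 3F B8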